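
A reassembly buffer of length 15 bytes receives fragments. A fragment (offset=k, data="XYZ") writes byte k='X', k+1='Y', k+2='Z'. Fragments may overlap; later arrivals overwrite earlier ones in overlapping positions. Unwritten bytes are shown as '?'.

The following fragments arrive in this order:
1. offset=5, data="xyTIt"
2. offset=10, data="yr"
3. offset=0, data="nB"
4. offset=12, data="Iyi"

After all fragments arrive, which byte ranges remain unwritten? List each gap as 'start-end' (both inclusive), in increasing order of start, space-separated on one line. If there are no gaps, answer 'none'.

Fragment 1: offset=5 len=5
Fragment 2: offset=10 len=2
Fragment 3: offset=0 len=2
Fragment 4: offset=12 len=3
Gaps: 2-4

Answer: 2-4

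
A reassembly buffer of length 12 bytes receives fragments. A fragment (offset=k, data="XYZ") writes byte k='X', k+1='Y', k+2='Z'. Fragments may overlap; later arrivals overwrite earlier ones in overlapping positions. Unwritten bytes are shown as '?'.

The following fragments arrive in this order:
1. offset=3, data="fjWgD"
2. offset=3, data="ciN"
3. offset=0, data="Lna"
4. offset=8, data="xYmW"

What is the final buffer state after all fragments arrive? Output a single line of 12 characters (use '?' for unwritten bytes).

Answer: LnaciNgDxYmW

Derivation:
Fragment 1: offset=3 data="fjWgD" -> buffer=???fjWgD????
Fragment 2: offset=3 data="ciN" -> buffer=???ciNgD????
Fragment 3: offset=0 data="Lna" -> buffer=LnaciNgD????
Fragment 4: offset=8 data="xYmW" -> buffer=LnaciNgDxYmW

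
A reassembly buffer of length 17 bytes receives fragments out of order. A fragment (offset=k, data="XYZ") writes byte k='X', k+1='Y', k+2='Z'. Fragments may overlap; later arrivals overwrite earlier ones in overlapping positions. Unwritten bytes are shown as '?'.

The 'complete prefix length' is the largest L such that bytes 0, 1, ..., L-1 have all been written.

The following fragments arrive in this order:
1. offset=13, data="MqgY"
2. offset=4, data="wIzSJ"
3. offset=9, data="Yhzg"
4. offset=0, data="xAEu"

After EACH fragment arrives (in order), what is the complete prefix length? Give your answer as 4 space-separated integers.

Answer: 0 0 0 17

Derivation:
Fragment 1: offset=13 data="MqgY" -> buffer=?????????????MqgY -> prefix_len=0
Fragment 2: offset=4 data="wIzSJ" -> buffer=????wIzSJ????MqgY -> prefix_len=0
Fragment 3: offset=9 data="Yhzg" -> buffer=????wIzSJYhzgMqgY -> prefix_len=0
Fragment 4: offset=0 data="xAEu" -> buffer=xAEuwIzSJYhzgMqgY -> prefix_len=17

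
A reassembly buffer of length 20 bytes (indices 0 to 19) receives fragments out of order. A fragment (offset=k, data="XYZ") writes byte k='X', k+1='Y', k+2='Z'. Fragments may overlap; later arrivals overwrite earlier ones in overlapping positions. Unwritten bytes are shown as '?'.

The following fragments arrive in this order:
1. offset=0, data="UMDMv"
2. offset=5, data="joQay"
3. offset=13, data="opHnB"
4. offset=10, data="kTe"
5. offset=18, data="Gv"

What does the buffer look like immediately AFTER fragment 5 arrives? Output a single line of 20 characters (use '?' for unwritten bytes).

Answer: UMDMvjoQaykTeopHnBGv

Derivation:
Fragment 1: offset=0 data="UMDMv" -> buffer=UMDMv???????????????
Fragment 2: offset=5 data="joQay" -> buffer=UMDMvjoQay??????????
Fragment 3: offset=13 data="opHnB" -> buffer=UMDMvjoQay???opHnB??
Fragment 4: offset=10 data="kTe" -> buffer=UMDMvjoQaykTeopHnB??
Fragment 5: offset=18 data="Gv" -> buffer=UMDMvjoQaykTeopHnBGv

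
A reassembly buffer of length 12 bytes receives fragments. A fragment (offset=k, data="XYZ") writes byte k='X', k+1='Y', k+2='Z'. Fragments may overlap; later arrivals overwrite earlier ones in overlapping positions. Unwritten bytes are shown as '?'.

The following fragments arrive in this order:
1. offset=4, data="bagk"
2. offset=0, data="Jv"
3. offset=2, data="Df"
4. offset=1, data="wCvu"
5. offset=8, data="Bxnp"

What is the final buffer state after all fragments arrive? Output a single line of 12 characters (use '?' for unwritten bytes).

Answer: JwCvuagkBxnp

Derivation:
Fragment 1: offset=4 data="bagk" -> buffer=????bagk????
Fragment 2: offset=0 data="Jv" -> buffer=Jv??bagk????
Fragment 3: offset=2 data="Df" -> buffer=JvDfbagk????
Fragment 4: offset=1 data="wCvu" -> buffer=JwCvuagk????
Fragment 5: offset=8 data="Bxnp" -> buffer=JwCvuagkBxnp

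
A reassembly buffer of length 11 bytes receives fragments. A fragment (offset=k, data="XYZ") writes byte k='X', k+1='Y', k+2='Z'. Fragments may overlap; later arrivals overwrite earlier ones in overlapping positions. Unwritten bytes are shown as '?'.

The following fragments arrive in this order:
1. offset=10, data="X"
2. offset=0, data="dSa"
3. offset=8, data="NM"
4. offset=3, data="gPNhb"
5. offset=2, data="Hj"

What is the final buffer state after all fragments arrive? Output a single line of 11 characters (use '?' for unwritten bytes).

Answer: dSHjPNhbNMX

Derivation:
Fragment 1: offset=10 data="X" -> buffer=??????????X
Fragment 2: offset=0 data="dSa" -> buffer=dSa???????X
Fragment 3: offset=8 data="NM" -> buffer=dSa?????NMX
Fragment 4: offset=3 data="gPNhb" -> buffer=dSagPNhbNMX
Fragment 5: offset=2 data="Hj" -> buffer=dSHjPNhbNMX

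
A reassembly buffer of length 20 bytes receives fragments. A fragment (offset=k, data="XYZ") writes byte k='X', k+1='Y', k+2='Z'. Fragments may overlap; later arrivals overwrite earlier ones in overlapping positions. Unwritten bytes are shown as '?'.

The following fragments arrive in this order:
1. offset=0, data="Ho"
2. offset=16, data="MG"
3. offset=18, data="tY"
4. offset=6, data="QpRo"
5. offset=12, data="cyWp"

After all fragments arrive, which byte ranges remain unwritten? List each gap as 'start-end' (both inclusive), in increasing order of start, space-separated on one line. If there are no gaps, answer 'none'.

Answer: 2-5 10-11

Derivation:
Fragment 1: offset=0 len=2
Fragment 2: offset=16 len=2
Fragment 3: offset=18 len=2
Fragment 4: offset=6 len=4
Fragment 5: offset=12 len=4
Gaps: 2-5 10-11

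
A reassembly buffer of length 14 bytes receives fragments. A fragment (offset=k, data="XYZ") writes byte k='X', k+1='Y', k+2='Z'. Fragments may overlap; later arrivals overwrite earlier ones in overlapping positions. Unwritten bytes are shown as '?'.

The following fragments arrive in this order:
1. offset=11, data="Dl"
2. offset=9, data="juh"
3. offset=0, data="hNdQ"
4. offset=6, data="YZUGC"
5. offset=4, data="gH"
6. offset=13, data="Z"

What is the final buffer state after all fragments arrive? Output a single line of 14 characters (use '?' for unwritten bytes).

Answer: hNdQgHYZUGChlZ

Derivation:
Fragment 1: offset=11 data="Dl" -> buffer=???????????Dl?
Fragment 2: offset=9 data="juh" -> buffer=?????????juhl?
Fragment 3: offset=0 data="hNdQ" -> buffer=hNdQ?????juhl?
Fragment 4: offset=6 data="YZUGC" -> buffer=hNdQ??YZUGChl?
Fragment 5: offset=4 data="gH" -> buffer=hNdQgHYZUGChl?
Fragment 6: offset=13 data="Z" -> buffer=hNdQgHYZUGChlZ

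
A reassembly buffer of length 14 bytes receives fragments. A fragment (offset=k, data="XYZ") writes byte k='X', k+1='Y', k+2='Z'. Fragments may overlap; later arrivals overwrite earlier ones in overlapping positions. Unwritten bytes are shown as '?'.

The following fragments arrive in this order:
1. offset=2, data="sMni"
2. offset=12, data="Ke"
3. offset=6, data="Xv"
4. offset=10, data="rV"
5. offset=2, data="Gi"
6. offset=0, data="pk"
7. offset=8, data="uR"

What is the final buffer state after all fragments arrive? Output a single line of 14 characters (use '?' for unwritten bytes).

Fragment 1: offset=2 data="sMni" -> buffer=??sMni????????
Fragment 2: offset=12 data="Ke" -> buffer=??sMni??????Ke
Fragment 3: offset=6 data="Xv" -> buffer=??sMniXv????Ke
Fragment 4: offset=10 data="rV" -> buffer=??sMniXv??rVKe
Fragment 5: offset=2 data="Gi" -> buffer=??GiniXv??rVKe
Fragment 6: offset=0 data="pk" -> buffer=pkGiniXv??rVKe
Fragment 7: offset=8 data="uR" -> buffer=pkGiniXvuRrVKe

Answer: pkGiniXvuRrVKe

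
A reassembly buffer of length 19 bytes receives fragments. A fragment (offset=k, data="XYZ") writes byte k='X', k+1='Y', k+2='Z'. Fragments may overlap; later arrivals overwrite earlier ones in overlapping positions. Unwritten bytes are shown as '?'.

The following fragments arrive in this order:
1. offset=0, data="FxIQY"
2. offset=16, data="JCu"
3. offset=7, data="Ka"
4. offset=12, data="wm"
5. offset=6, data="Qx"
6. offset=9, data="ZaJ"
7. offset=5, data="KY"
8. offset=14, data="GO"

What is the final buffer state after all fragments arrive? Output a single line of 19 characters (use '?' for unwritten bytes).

Answer: FxIQYKYxaZaJwmGOJCu

Derivation:
Fragment 1: offset=0 data="FxIQY" -> buffer=FxIQY??????????????
Fragment 2: offset=16 data="JCu" -> buffer=FxIQY???????????JCu
Fragment 3: offset=7 data="Ka" -> buffer=FxIQY??Ka???????JCu
Fragment 4: offset=12 data="wm" -> buffer=FxIQY??Ka???wm??JCu
Fragment 5: offset=6 data="Qx" -> buffer=FxIQY?Qxa???wm??JCu
Fragment 6: offset=9 data="ZaJ" -> buffer=FxIQY?QxaZaJwm??JCu
Fragment 7: offset=5 data="KY" -> buffer=FxIQYKYxaZaJwm??JCu
Fragment 8: offset=14 data="GO" -> buffer=FxIQYKYxaZaJwmGOJCu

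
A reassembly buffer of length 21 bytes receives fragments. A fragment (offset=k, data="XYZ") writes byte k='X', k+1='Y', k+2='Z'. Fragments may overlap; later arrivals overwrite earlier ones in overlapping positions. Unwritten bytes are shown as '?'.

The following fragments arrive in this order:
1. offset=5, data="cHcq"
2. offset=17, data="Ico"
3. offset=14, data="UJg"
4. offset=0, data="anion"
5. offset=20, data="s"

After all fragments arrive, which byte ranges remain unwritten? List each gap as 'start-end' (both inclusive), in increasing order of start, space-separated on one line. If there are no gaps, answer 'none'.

Fragment 1: offset=5 len=4
Fragment 2: offset=17 len=3
Fragment 3: offset=14 len=3
Fragment 4: offset=0 len=5
Fragment 5: offset=20 len=1
Gaps: 9-13

Answer: 9-13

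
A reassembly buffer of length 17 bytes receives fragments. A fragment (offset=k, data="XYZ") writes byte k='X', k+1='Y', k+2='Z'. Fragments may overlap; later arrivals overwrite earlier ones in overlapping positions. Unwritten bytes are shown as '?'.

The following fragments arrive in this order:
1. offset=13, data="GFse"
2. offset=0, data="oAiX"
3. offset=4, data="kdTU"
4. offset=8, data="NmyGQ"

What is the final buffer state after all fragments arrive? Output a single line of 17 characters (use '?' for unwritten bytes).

Answer: oAiXkdTUNmyGQGFse

Derivation:
Fragment 1: offset=13 data="GFse" -> buffer=?????????????GFse
Fragment 2: offset=0 data="oAiX" -> buffer=oAiX?????????GFse
Fragment 3: offset=4 data="kdTU" -> buffer=oAiXkdTU?????GFse
Fragment 4: offset=8 data="NmyGQ" -> buffer=oAiXkdTUNmyGQGFse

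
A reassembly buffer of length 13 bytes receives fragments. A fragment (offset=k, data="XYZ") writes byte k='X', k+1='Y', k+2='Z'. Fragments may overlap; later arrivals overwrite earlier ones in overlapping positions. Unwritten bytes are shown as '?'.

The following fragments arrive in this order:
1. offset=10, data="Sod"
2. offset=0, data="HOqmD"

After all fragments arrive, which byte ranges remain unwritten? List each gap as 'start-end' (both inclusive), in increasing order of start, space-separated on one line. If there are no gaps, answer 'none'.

Answer: 5-9

Derivation:
Fragment 1: offset=10 len=3
Fragment 2: offset=0 len=5
Gaps: 5-9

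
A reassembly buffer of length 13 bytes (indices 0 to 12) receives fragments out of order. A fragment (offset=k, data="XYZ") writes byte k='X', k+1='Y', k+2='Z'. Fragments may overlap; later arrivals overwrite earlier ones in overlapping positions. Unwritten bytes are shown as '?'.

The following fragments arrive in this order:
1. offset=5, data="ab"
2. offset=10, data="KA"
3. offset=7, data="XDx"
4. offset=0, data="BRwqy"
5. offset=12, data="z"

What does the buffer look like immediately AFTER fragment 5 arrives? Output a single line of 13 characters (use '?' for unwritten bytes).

Fragment 1: offset=5 data="ab" -> buffer=?????ab??????
Fragment 2: offset=10 data="KA" -> buffer=?????ab???KA?
Fragment 3: offset=7 data="XDx" -> buffer=?????abXDxKA?
Fragment 4: offset=0 data="BRwqy" -> buffer=BRwqyabXDxKA?
Fragment 5: offset=12 data="z" -> buffer=BRwqyabXDxKAz

Answer: BRwqyabXDxKAz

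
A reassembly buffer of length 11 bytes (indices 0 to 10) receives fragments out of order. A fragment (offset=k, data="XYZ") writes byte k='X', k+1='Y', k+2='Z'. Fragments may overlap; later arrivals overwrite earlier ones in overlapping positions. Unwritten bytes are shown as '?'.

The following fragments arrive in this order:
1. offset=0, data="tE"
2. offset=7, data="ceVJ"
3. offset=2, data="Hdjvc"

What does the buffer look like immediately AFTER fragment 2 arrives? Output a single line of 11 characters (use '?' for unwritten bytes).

Fragment 1: offset=0 data="tE" -> buffer=tE?????????
Fragment 2: offset=7 data="ceVJ" -> buffer=tE?????ceVJ

Answer: tE?????ceVJ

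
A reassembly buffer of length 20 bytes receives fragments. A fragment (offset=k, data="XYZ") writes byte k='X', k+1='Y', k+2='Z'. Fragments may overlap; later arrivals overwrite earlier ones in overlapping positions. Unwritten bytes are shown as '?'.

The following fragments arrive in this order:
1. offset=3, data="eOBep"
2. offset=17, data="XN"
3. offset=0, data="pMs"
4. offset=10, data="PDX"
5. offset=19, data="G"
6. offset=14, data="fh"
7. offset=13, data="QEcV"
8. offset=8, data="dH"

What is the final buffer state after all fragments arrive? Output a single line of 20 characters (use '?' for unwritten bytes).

Answer: pMseOBepdHPDXQEcVXNG

Derivation:
Fragment 1: offset=3 data="eOBep" -> buffer=???eOBep????????????
Fragment 2: offset=17 data="XN" -> buffer=???eOBep?????????XN?
Fragment 3: offset=0 data="pMs" -> buffer=pMseOBep?????????XN?
Fragment 4: offset=10 data="PDX" -> buffer=pMseOBep??PDX????XN?
Fragment 5: offset=19 data="G" -> buffer=pMseOBep??PDX????XNG
Fragment 6: offset=14 data="fh" -> buffer=pMseOBep??PDX?fh?XNG
Fragment 7: offset=13 data="QEcV" -> buffer=pMseOBep??PDXQEcVXNG
Fragment 8: offset=8 data="dH" -> buffer=pMseOBepdHPDXQEcVXNG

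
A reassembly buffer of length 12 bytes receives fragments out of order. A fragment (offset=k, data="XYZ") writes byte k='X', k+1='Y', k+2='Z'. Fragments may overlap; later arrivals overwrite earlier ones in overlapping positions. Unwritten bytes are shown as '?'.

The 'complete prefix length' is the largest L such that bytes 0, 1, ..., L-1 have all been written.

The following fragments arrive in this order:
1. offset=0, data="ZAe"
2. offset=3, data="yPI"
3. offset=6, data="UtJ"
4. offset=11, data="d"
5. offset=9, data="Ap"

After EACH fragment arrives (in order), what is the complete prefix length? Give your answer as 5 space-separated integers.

Fragment 1: offset=0 data="ZAe" -> buffer=ZAe????????? -> prefix_len=3
Fragment 2: offset=3 data="yPI" -> buffer=ZAeyPI?????? -> prefix_len=6
Fragment 3: offset=6 data="UtJ" -> buffer=ZAeyPIUtJ??? -> prefix_len=9
Fragment 4: offset=11 data="d" -> buffer=ZAeyPIUtJ??d -> prefix_len=9
Fragment 5: offset=9 data="Ap" -> buffer=ZAeyPIUtJApd -> prefix_len=12

Answer: 3 6 9 9 12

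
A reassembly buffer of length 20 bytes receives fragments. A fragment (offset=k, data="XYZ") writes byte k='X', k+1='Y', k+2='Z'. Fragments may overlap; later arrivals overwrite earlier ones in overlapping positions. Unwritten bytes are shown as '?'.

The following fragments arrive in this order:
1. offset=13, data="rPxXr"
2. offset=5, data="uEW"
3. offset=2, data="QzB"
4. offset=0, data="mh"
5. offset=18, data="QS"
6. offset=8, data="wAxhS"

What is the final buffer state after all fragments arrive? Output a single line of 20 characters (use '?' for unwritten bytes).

Answer: mhQzBuEWwAxhSrPxXrQS

Derivation:
Fragment 1: offset=13 data="rPxXr" -> buffer=?????????????rPxXr??
Fragment 2: offset=5 data="uEW" -> buffer=?????uEW?????rPxXr??
Fragment 3: offset=2 data="QzB" -> buffer=??QzBuEW?????rPxXr??
Fragment 4: offset=0 data="mh" -> buffer=mhQzBuEW?????rPxXr??
Fragment 5: offset=18 data="QS" -> buffer=mhQzBuEW?????rPxXrQS
Fragment 6: offset=8 data="wAxhS" -> buffer=mhQzBuEWwAxhSrPxXrQS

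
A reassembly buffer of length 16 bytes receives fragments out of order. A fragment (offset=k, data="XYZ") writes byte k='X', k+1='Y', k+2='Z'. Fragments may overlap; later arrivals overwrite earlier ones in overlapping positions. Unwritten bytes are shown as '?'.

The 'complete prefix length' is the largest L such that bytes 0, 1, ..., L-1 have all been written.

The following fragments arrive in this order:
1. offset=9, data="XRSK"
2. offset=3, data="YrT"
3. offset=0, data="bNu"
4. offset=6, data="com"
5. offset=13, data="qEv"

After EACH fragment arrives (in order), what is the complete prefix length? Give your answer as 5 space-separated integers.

Answer: 0 0 6 13 16

Derivation:
Fragment 1: offset=9 data="XRSK" -> buffer=?????????XRSK??? -> prefix_len=0
Fragment 2: offset=3 data="YrT" -> buffer=???YrT???XRSK??? -> prefix_len=0
Fragment 3: offset=0 data="bNu" -> buffer=bNuYrT???XRSK??? -> prefix_len=6
Fragment 4: offset=6 data="com" -> buffer=bNuYrTcomXRSK??? -> prefix_len=13
Fragment 5: offset=13 data="qEv" -> buffer=bNuYrTcomXRSKqEv -> prefix_len=16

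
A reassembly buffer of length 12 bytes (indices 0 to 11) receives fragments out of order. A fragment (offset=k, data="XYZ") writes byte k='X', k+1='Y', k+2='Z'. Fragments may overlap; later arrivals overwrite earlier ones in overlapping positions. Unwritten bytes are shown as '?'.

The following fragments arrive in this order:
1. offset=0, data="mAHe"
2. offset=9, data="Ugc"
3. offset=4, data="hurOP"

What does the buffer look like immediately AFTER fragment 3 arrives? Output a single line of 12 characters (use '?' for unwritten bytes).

Fragment 1: offset=0 data="mAHe" -> buffer=mAHe????????
Fragment 2: offset=9 data="Ugc" -> buffer=mAHe?????Ugc
Fragment 3: offset=4 data="hurOP" -> buffer=mAHehurOPUgc

Answer: mAHehurOPUgc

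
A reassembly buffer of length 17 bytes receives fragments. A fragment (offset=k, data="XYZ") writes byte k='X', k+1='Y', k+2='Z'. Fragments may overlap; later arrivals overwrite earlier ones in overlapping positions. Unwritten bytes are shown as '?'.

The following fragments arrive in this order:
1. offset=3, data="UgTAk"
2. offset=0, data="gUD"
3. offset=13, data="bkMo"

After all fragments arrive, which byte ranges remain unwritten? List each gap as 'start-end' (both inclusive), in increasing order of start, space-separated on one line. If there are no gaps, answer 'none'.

Answer: 8-12

Derivation:
Fragment 1: offset=3 len=5
Fragment 2: offset=0 len=3
Fragment 3: offset=13 len=4
Gaps: 8-12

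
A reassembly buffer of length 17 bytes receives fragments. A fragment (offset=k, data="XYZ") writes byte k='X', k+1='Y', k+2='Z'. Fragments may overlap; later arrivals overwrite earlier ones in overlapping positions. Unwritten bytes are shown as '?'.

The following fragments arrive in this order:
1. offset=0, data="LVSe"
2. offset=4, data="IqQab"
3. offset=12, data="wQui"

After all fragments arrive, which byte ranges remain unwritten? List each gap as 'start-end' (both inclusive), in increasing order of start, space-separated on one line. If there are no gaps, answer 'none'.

Answer: 9-11 16-16

Derivation:
Fragment 1: offset=0 len=4
Fragment 2: offset=4 len=5
Fragment 3: offset=12 len=4
Gaps: 9-11 16-16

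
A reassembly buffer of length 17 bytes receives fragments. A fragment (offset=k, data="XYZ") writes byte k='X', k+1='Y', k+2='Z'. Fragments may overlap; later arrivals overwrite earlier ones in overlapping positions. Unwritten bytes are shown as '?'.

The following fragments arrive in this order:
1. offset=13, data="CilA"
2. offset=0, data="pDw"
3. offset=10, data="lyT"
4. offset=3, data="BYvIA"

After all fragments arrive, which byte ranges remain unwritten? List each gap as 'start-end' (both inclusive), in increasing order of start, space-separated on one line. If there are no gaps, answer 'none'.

Fragment 1: offset=13 len=4
Fragment 2: offset=0 len=3
Fragment 3: offset=10 len=3
Fragment 4: offset=3 len=5
Gaps: 8-9

Answer: 8-9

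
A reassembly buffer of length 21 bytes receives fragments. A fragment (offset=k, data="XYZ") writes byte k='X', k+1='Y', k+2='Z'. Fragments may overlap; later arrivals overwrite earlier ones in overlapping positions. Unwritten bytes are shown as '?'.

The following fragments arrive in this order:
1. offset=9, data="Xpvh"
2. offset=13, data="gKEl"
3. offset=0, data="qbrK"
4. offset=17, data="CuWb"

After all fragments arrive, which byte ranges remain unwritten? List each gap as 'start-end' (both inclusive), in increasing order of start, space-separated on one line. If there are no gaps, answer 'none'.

Answer: 4-8

Derivation:
Fragment 1: offset=9 len=4
Fragment 2: offset=13 len=4
Fragment 3: offset=0 len=4
Fragment 4: offset=17 len=4
Gaps: 4-8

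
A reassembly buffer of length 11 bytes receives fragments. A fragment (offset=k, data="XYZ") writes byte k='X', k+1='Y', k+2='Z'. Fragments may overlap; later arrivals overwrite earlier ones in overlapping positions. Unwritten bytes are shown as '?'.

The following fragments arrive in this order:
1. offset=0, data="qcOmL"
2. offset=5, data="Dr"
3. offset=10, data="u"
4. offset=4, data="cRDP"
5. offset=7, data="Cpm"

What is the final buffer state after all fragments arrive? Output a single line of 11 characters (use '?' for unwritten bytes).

Answer: qcOmcRDCpmu

Derivation:
Fragment 1: offset=0 data="qcOmL" -> buffer=qcOmL??????
Fragment 2: offset=5 data="Dr" -> buffer=qcOmLDr????
Fragment 3: offset=10 data="u" -> buffer=qcOmLDr???u
Fragment 4: offset=4 data="cRDP" -> buffer=qcOmcRDP??u
Fragment 5: offset=7 data="Cpm" -> buffer=qcOmcRDCpmu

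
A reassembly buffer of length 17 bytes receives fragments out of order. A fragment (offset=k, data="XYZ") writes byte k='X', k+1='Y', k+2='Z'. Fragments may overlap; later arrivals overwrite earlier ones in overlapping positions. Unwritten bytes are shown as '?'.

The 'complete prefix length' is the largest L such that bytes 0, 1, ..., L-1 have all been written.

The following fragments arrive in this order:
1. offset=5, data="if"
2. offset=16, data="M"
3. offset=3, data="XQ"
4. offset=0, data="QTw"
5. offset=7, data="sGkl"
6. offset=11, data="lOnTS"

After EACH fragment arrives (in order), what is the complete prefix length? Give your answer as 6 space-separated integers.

Fragment 1: offset=5 data="if" -> buffer=?????if?????????? -> prefix_len=0
Fragment 2: offset=16 data="M" -> buffer=?????if?????????M -> prefix_len=0
Fragment 3: offset=3 data="XQ" -> buffer=???XQif?????????M -> prefix_len=0
Fragment 4: offset=0 data="QTw" -> buffer=QTwXQif?????????M -> prefix_len=7
Fragment 5: offset=7 data="sGkl" -> buffer=QTwXQifsGkl?????M -> prefix_len=11
Fragment 6: offset=11 data="lOnTS" -> buffer=QTwXQifsGkllOnTSM -> prefix_len=17

Answer: 0 0 0 7 11 17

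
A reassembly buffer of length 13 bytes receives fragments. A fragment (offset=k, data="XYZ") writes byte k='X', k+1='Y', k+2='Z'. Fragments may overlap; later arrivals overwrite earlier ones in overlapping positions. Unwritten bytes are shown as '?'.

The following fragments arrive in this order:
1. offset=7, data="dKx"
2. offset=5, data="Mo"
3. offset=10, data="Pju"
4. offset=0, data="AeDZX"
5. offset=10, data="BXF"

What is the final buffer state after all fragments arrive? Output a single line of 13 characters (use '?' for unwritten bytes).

Answer: AeDZXModKxBXF

Derivation:
Fragment 1: offset=7 data="dKx" -> buffer=???????dKx???
Fragment 2: offset=5 data="Mo" -> buffer=?????ModKx???
Fragment 3: offset=10 data="Pju" -> buffer=?????ModKxPju
Fragment 4: offset=0 data="AeDZX" -> buffer=AeDZXModKxPju
Fragment 5: offset=10 data="BXF" -> buffer=AeDZXModKxBXF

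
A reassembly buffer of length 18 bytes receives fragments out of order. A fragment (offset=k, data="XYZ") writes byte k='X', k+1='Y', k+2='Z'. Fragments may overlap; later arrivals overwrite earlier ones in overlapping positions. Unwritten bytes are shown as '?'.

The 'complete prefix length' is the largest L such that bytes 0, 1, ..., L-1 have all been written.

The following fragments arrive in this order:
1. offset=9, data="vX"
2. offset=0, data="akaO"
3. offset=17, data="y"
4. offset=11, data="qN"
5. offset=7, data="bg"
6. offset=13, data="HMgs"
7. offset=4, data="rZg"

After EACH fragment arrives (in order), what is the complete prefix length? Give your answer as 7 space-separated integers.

Fragment 1: offset=9 data="vX" -> buffer=?????????vX??????? -> prefix_len=0
Fragment 2: offset=0 data="akaO" -> buffer=akaO?????vX??????? -> prefix_len=4
Fragment 3: offset=17 data="y" -> buffer=akaO?????vX??????y -> prefix_len=4
Fragment 4: offset=11 data="qN" -> buffer=akaO?????vXqN????y -> prefix_len=4
Fragment 5: offset=7 data="bg" -> buffer=akaO???bgvXqN????y -> prefix_len=4
Fragment 6: offset=13 data="HMgs" -> buffer=akaO???bgvXqNHMgsy -> prefix_len=4
Fragment 7: offset=4 data="rZg" -> buffer=akaOrZgbgvXqNHMgsy -> prefix_len=18

Answer: 0 4 4 4 4 4 18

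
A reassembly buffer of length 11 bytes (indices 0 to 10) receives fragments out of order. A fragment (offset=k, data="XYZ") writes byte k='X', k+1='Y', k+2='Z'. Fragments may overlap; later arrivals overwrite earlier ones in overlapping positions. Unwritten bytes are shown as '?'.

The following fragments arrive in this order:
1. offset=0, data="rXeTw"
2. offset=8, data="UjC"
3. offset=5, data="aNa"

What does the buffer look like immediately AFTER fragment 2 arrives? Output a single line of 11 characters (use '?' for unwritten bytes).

Answer: rXeTw???UjC

Derivation:
Fragment 1: offset=0 data="rXeTw" -> buffer=rXeTw??????
Fragment 2: offset=8 data="UjC" -> buffer=rXeTw???UjC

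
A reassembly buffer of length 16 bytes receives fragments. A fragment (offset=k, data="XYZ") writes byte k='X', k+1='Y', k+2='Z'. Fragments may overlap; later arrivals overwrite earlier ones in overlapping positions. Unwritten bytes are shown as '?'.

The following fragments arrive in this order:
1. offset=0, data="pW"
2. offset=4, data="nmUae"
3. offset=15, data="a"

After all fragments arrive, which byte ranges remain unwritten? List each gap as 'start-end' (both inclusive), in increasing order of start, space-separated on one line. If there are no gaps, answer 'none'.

Answer: 2-3 9-14

Derivation:
Fragment 1: offset=0 len=2
Fragment 2: offset=4 len=5
Fragment 3: offset=15 len=1
Gaps: 2-3 9-14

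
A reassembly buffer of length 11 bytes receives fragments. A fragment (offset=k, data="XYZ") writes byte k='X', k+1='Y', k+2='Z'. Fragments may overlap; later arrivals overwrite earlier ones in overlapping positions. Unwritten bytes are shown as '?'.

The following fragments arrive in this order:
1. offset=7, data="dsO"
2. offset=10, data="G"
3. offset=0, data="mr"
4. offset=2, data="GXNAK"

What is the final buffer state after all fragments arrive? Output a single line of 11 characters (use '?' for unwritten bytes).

Fragment 1: offset=7 data="dsO" -> buffer=???????dsO?
Fragment 2: offset=10 data="G" -> buffer=???????dsOG
Fragment 3: offset=0 data="mr" -> buffer=mr?????dsOG
Fragment 4: offset=2 data="GXNAK" -> buffer=mrGXNAKdsOG

Answer: mrGXNAKdsOG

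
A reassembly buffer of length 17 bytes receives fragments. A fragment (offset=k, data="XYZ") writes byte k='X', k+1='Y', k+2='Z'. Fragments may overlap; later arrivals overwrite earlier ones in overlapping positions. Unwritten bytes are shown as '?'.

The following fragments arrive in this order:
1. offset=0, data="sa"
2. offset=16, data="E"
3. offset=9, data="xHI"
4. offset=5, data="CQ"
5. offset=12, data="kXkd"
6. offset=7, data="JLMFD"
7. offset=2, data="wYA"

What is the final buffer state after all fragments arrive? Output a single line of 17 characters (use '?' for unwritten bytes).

Fragment 1: offset=0 data="sa" -> buffer=sa???????????????
Fragment 2: offset=16 data="E" -> buffer=sa??????????????E
Fragment 3: offset=9 data="xHI" -> buffer=sa???????xHI????E
Fragment 4: offset=5 data="CQ" -> buffer=sa???CQ??xHI????E
Fragment 5: offset=12 data="kXkd" -> buffer=sa???CQ??xHIkXkdE
Fragment 6: offset=7 data="JLMFD" -> buffer=sa???CQJLMFDkXkdE
Fragment 7: offset=2 data="wYA" -> buffer=sawYACQJLMFDkXkdE

Answer: sawYACQJLMFDkXkdE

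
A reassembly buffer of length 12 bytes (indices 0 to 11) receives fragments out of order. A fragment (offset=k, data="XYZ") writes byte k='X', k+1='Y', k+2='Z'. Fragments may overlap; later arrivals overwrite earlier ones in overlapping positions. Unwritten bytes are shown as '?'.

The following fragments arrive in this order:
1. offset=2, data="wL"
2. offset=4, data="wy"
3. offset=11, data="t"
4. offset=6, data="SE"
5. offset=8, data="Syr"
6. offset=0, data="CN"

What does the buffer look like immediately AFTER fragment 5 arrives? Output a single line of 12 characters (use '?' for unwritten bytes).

Answer: ??wLwySESyrt

Derivation:
Fragment 1: offset=2 data="wL" -> buffer=??wL????????
Fragment 2: offset=4 data="wy" -> buffer=??wLwy??????
Fragment 3: offset=11 data="t" -> buffer=??wLwy?????t
Fragment 4: offset=6 data="SE" -> buffer=??wLwySE???t
Fragment 5: offset=8 data="Syr" -> buffer=??wLwySESyrt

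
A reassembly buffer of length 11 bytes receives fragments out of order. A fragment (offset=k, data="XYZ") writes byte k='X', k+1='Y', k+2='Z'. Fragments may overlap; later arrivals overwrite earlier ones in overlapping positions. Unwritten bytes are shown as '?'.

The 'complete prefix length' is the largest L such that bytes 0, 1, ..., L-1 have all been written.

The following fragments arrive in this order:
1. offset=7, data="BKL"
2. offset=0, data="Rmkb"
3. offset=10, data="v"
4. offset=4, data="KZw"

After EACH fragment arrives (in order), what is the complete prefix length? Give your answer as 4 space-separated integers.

Fragment 1: offset=7 data="BKL" -> buffer=???????BKL? -> prefix_len=0
Fragment 2: offset=0 data="Rmkb" -> buffer=Rmkb???BKL? -> prefix_len=4
Fragment 3: offset=10 data="v" -> buffer=Rmkb???BKLv -> prefix_len=4
Fragment 4: offset=4 data="KZw" -> buffer=RmkbKZwBKLv -> prefix_len=11

Answer: 0 4 4 11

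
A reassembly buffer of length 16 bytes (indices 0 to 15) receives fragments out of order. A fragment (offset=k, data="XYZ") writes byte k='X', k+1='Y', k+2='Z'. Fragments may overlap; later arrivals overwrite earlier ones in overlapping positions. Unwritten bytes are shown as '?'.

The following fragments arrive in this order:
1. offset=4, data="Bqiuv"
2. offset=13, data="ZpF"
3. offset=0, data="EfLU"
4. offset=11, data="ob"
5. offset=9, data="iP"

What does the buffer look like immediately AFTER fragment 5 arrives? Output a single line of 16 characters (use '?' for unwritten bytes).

Answer: EfLUBqiuviPobZpF

Derivation:
Fragment 1: offset=4 data="Bqiuv" -> buffer=????Bqiuv???????
Fragment 2: offset=13 data="ZpF" -> buffer=????Bqiuv????ZpF
Fragment 3: offset=0 data="EfLU" -> buffer=EfLUBqiuv????ZpF
Fragment 4: offset=11 data="ob" -> buffer=EfLUBqiuv??obZpF
Fragment 5: offset=9 data="iP" -> buffer=EfLUBqiuviPobZpF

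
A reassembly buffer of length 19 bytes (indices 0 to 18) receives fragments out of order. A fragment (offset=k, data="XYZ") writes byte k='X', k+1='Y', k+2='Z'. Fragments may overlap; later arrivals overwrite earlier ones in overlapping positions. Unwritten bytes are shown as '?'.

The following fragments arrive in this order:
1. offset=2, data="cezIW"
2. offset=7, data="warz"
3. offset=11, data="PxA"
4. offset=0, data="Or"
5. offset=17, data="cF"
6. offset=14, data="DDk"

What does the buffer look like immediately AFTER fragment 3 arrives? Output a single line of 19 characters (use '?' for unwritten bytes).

Fragment 1: offset=2 data="cezIW" -> buffer=??cezIW????????????
Fragment 2: offset=7 data="warz" -> buffer=??cezIWwarz????????
Fragment 3: offset=11 data="PxA" -> buffer=??cezIWwarzPxA?????

Answer: ??cezIWwarzPxA?????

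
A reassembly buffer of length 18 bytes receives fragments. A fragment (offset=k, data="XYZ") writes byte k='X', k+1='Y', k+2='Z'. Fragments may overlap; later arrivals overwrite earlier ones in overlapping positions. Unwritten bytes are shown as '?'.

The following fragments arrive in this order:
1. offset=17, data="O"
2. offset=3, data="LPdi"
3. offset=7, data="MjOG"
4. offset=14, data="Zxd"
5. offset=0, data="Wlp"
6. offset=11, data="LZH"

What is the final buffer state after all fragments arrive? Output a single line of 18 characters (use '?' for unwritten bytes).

Answer: WlpLPdiMjOGLZHZxdO

Derivation:
Fragment 1: offset=17 data="O" -> buffer=?????????????????O
Fragment 2: offset=3 data="LPdi" -> buffer=???LPdi??????????O
Fragment 3: offset=7 data="MjOG" -> buffer=???LPdiMjOG??????O
Fragment 4: offset=14 data="Zxd" -> buffer=???LPdiMjOG???ZxdO
Fragment 5: offset=0 data="Wlp" -> buffer=WlpLPdiMjOG???ZxdO
Fragment 6: offset=11 data="LZH" -> buffer=WlpLPdiMjOGLZHZxdO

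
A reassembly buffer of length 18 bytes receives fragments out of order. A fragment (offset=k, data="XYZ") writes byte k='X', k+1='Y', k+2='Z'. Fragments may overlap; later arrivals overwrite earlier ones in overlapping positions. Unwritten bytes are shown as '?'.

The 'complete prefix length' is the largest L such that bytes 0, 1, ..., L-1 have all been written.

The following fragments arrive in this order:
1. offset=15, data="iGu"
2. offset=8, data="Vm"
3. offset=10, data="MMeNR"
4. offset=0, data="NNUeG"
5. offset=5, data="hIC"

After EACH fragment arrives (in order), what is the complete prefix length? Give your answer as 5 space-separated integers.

Fragment 1: offset=15 data="iGu" -> buffer=???????????????iGu -> prefix_len=0
Fragment 2: offset=8 data="Vm" -> buffer=????????Vm?????iGu -> prefix_len=0
Fragment 3: offset=10 data="MMeNR" -> buffer=????????VmMMeNRiGu -> prefix_len=0
Fragment 4: offset=0 data="NNUeG" -> buffer=NNUeG???VmMMeNRiGu -> prefix_len=5
Fragment 5: offset=5 data="hIC" -> buffer=NNUeGhICVmMMeNRiGu -> prefix_len=18

Answer: 0 0 0 5 18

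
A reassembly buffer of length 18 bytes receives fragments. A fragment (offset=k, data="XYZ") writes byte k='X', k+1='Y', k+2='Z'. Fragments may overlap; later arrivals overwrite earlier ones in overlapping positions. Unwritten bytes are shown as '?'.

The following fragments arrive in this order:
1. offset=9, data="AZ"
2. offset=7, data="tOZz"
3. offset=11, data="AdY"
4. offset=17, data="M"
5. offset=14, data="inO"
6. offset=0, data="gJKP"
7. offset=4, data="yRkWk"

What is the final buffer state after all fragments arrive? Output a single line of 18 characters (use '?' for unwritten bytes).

Fragment 1: offset=9 data="AZ" -> buffer=?????????AZ???????
Fragment 2: offset=7 data="tOZz" -> buffer=???????tOZz???????
Fragment 3: offset=11 data="AdY" -> buffer=???????tOZzAdY????
Fragment 4: offset=17 data="M" -> buffer=???????tOZzAdY???M
Fragment 5: offset=14 data="inO" -> buffer=???????tOZzAdYinOM
Fragment 6: offset=0 data="gJKP" -> buffer=gJKP???tOZzAdYinOM
Fragment 7: offset=4 data="yRkWk" -> buffer=gJKPyRkWkZzAdYinOM

Answer: gJKPyRkWkZzAdYinOM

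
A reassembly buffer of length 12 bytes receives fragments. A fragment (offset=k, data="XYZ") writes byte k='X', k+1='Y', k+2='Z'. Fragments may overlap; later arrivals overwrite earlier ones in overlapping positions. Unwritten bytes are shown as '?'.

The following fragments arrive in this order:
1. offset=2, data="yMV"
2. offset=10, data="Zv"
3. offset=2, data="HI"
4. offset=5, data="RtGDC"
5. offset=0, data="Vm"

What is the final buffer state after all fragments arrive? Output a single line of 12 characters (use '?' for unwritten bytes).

Answer: VmHIVRtGDCZv

Derivation:
Fragment 1: offset=2 data="yMV" -> buffer=??yMV???????
Fragment 2: offset=10 data="Zv" -> buffer=??yMV?????Zv
Fragment 3: offset=2 data="HI" -> buffer=??HIV?????Zv
Fragment 4: offset=5 data="RtGDC" -> buffer=??HIVRtGDCZv
Fragment 5: offset=0 data="Vm" -> buffer=VmHIVRtGDCZv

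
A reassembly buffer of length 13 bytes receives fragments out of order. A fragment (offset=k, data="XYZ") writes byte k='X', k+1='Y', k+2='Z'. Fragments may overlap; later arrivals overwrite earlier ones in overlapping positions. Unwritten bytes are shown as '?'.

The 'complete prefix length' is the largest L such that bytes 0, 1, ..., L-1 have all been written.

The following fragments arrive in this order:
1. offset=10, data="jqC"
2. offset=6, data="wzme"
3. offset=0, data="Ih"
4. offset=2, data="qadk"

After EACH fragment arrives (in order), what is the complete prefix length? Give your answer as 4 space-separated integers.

Answer: 0 0 2 13

Derivation:
Fragment 1: offset=10 data="jqC" -> buffer=??????????jqC -> prefix_len=0
Fragment 2: offset=6 data="wzme" -> buffer=??????wzmejqC -> prefix_len=0
Fragment 3: offset=0 data="Ih" -> buffer=Ih????wzmejqC -> prefix_len=2
Fragment 4: offset=2 data="qadk" -> buffer=IhqadkwzmejqC -> prefix_len=13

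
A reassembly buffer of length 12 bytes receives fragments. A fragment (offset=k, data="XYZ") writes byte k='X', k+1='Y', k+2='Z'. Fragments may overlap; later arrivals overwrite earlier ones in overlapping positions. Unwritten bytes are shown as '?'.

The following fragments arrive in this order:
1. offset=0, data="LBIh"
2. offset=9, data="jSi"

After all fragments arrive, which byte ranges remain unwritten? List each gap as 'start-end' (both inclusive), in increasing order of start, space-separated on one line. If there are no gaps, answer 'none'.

Answer: 4-8

Derivation:
Fragment 1: offset=0 len=4
Fragment 2: offset=9 len=3
Gaps: 4-8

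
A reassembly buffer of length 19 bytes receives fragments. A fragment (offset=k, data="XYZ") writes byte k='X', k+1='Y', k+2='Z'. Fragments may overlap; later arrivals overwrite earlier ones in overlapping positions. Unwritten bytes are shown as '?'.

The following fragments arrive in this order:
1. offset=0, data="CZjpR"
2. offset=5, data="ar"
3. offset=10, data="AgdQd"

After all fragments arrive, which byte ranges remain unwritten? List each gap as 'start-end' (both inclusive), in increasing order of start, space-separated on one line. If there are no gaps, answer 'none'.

Answer: 7-9 15-18

Derivation:
Fragment 1: offset=0 len=5
Fragment 2: offset=5 len=2
Fragment 3: offset=10 len=5
Gaps: 7-9 15-18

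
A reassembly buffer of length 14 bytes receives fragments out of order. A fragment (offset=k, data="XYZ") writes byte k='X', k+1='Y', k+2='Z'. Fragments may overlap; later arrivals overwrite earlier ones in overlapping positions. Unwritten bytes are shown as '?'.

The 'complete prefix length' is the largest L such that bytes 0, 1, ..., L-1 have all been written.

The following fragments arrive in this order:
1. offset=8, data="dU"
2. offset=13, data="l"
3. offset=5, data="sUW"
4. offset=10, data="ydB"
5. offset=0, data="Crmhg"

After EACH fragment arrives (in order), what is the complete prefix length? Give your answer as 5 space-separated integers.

Answer: 0 0 0 0 14

Derivation:
Fragment 1: offset=8 data="dU" -> buffer=????????dU???? -> prefix_len=0
Fragment 2: offset=13 data="l" -> buffer=????????dU???l -> prefix_len=0
Fragment 3: offset=5 data="sUW" -> buffer=?????sUWdU???l -> prefix_len=0
Fragment 4: offset=10 data="ydB" -> buffer=?????sUWdUydBl -> prefix_len=0
Fragment 5: offset=0 data="Crmhg" -> buffer=CrmhgsUWdUydBl -> prefix_len=14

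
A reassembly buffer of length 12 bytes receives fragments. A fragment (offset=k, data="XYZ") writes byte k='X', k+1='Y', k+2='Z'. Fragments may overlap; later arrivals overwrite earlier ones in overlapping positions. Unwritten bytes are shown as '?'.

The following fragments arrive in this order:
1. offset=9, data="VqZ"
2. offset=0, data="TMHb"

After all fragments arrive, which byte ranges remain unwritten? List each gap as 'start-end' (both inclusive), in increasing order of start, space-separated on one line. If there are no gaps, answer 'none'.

Answer: 4-8

Derivation:
Fragment 1: offset=9 len=3
Fragment 2: offset=0 len=4
Gaps: 4-8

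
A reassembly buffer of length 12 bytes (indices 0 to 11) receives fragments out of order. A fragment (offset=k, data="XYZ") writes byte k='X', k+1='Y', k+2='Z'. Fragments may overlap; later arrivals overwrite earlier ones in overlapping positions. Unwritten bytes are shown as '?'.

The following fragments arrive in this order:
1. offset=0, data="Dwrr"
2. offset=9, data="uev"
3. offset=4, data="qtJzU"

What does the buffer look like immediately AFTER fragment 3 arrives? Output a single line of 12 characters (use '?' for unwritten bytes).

Fragment 1: offset=0 data="Dwrr" -> buffer=Dwrr????????
Fragment 2: offset=9 data="uev" -> buffer=Dwrr?????uev
Fragment 3: offset=4 data="qtJzU" -> buffer=DwrrqtJzUuev

Answer: DwrrqtJzUuev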